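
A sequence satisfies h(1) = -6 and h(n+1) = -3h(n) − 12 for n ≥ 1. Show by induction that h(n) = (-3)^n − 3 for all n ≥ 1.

Base case: h(1) = -6, and (-3)^1 − 3 = -3 − 3 = -6.
Assume h(j) = (-3)^j − 3 for some j ≥ 1.
Then h(j+1) = -3h(j) − 12 = -3·((-3)^j − 3) − 12 = -3·(-3)^j + 9 − 12 = (-3)^{j+1} − 3.
Hence h(n) = (-3)^n − 3 for every n ≥ 1, by induction.

h(n) = (-3)^n − 3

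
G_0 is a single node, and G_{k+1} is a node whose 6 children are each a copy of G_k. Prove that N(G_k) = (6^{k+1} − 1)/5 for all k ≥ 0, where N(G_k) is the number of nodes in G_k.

Base case: N(G_0) = 1, and (6^{0+1} − 1)/5 = 1.
Assume N(G_r) = (6^{r+1} − 1)/5.
Then N(G_{r+1}) = 1 + 6N(G_r) = 1 + 6·(6^{r+1} − 1)/5 = 1 + (6^{r+2} − 6)/5 = (5 + 6^{r+2} − 6)/5 = (6^{r+2} − 1)/5.
So the formula holds for r+1, and by induction N(G_k) = (6^{k+1} − 1)/5 for all k ≥ 0.

N(G_k) = (6^{k+1} − 1)/5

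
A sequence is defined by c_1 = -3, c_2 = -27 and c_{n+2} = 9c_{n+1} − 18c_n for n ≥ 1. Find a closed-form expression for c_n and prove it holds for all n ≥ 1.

Claim: c_n = -6^n + 3^n.

Base cases: c_1 = -3 and -6^1 + 3^1 = -3; c_2 = -27 and -6^2 + 3^2 = -27.
Assume c_j = -6^j + 3^j for all 1 ≤ j ≤ k, where k ≥ 2.
Then c_{k+1} = 9c_k − 18c_{k−1} = 9·(-6^k + 3^k) − 18·(-6^{k−1} + 3^{k−1}) = -(9·6 − 18)6^{k−1} + (9·3 − 18)3^{k−1} = -36·6^{k−1} + 9·3^{k−1} = -6^{k+1} + 3^{k+1}.
So the formula holds for k+1, and by strong induction c_n = -6^n + 3^n for all n ≥ 1.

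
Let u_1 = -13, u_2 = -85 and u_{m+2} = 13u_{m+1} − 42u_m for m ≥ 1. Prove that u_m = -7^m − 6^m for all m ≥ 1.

Base cases: u_1 = -13 and -7^1 − 6^1 = -13; u_2 = -85 and -7^2 − 6^2 = -85.
Assume u_i = -7^i − 6^i for all 1 ≤ i ≤ j, where j ≥ 2.
Then u_{j+1} = 13u_j − 42u_{j−1} = 13·(-7^j − 6^j) − 42·(-7^{j−1} − 6^{j−1}) = -(13·7 − 42)7^{j−1} − (13·6 − 42)6^{j−1} = -49·7^{j−1} − 36·6^{j−1} = -7^{j+1} − 6^{j+1}.
This completes the inductive step, so u_m = -7^m − 6^m for all m ≥ 1.

u_m = -7^m − 6^m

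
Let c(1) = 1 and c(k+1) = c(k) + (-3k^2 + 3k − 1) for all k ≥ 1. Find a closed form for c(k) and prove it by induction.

Claim: c(k) = -k^3 + 3k^2 − 3k + 2.

Base case: c(1) = 1, and -1^3 + 3·1^2 − 3·1 + 2 = 1.
Assume c(j) = -j^3 + 3j^2 − 3j + 2.
Then c(j+1) = c(j) + (-3j^2 + 3j − 1) = (-j^3 + 3j^2 − 3j + 2) + (-3j^2 + 3j − 1) = -j^3 + 1,
and -(j+1)^3 + 3·(j+1)^2 − 3·(j+1) + 2 = -j^3 + 1.
By induction, c(k) = -k^3 + 3k^2 − 3k + 2 for all k ≥ 1.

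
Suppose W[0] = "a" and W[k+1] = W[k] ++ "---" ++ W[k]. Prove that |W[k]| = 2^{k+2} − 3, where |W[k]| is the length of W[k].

Base case: |W[0]| = 1, and 2^{0+2} − 3 = 1.
Assume |W[r]| = 2^{r+2} − 3.
Then |W[r+1]| = |W[r]| + 3 + |W[r]| = 2|W[r]| + 3 = 2(2^{r+2} − 3) + 3 = 2^{r+3} − 6 + 3 = 2^{r+3} − 3.
Hence |W[k]| = 2^{k+2} − 3 for every k ≥ 0, by induction.

|W[k]| = 2^{k+2} − 3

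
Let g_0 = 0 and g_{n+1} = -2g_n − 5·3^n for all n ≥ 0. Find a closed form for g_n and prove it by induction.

Claim: g_n = (-2)^n − 3^n.

Base case: g_0 = 0, and (-2)^0 − 3^0 = 1 − 1 = 0.
Assume g_j = (-2)^j − 3^j for some j ≥ 0.
Then g_{j+1} = -2g_j − 5·3^j = -2·((-2)^j − 3^j) − 5·3^j = (-2)^{j+1} + 2·3^j − 5·3^j = (-2)^{j+1} − 3·3^j = (-2)^{j+1} − 3^{j+1}.
This completes the inductive step, so g_n = (-2)^n − 3^n for all n ≥ 0.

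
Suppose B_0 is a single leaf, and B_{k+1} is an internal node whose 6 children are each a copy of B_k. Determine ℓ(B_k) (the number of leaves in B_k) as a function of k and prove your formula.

Claim: ℓ(B_k) = 6^k.

Base case: ℓ(B_0) = 1, and 6^0 = 1.
Assume ℓ(B_r) = 6^r.
Then ℓ(B_{r+1}) = 6·ℓ(B_r) = 6·6^r = 6^{r+1}.
By induction, ℓ(B_k) = 6^k for all k ≥ 0.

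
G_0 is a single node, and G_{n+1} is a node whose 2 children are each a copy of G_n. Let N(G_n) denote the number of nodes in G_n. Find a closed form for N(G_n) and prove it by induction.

Claim: N(G_n) = 2^{n+1} − 1.

Base case: N(G_0) = 1, and 2^{0+1} − 1 = 1.
Assume N(G_r) = 2^{r+1} − 1.
Then N(G_{r+1}) = 1 + 2N(G_r) = 1 + 2(2^{r+1} − 1) = 2^{r+2} − 2 + 1 = 2^{r+2} − 1.
By induction, N(G_n) = 2^{n+1} − 1 for all n ≥ 0.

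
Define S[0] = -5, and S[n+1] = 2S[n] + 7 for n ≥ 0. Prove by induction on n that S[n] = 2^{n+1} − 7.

Base case: S[0] = -5, and 2^{0+1} − 7 = 2 − 7 = -5.
Assume S[k] = 2^{k+1} − 7 for some k ≥ 0.
Then S[k+1] = 2S[k] + 7 = 2·(2^{k+1} − 7) + 7 = 2^{k+2} − 14 + 7 = 2^{k+2} − 7.
By induction, S[n] = 2^{n+1} − 7 for all n ≥ 0.

S[n] = 2^{n+1} − 7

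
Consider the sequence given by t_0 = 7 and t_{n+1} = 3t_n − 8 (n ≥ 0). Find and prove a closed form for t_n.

Claim: t_n = 3^{n+1} + 4.

Base case: t_0 = 7, and 3^{0+1} + 4 = 3 + 4 = 7.
Assume t_j = 3^{j+1} + 4 for some j ≥ 0.
Then t_{j+1} = 3t_j − 8 = 3·(3^{j+1} + 4) − 8 = 3^{j+2} + 12 − 8 = 3^{j+2} + 4.
Hence t_n = 3^{n+1} + 4 for every n ≥ 0, by induction.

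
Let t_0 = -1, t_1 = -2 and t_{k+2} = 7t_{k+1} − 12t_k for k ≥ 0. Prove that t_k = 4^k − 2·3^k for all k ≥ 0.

Base cases: t_0 = -1 and 4^0 − 2·3^0 = -1; t_1 = -2 and 4^1 − 2·3^1 = -2.
Assume t_j = 4^j − 2·3^j for all 0 ≤ j ≤ r, where r ≥ 1.
Then t_{r+1} = 7t_r − 12t_{r−1} = 7·(4^r − 2·3^r) − 12·(4^{r−1} − 2·3^{r−1}) = (7·4 − 12)4^{r−1} − 2·(7·3 − 12)3^{r−1} = 16·4^{r−1} − 18·3^{r−1} = 4^{r+1} − 2·3^{r+1}.
So the formula holds for r+1, and by strong induction t_k = 4^k − 2·3^k for all k ≥ 0.

t_k = 4^k − 2·3^k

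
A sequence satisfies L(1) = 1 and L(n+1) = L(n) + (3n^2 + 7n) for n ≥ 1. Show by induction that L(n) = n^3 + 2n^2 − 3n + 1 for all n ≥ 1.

Base case: L(1) = 1, and 1^3 + 2·1^2 − 3·1 + 1 = 1.
Assume L(r) = r^3 + 2r^2 − 3r + 1.
Then L(r+1) = L(r) + (3r^2 + 7r) = (r^3 + 2r^2 − 3r + 1) + (3r^2 + 7r) = r^3 + 5r^2 + 4r + 1,
and (r+1)^3 + 2·(r+1)^2 − 3·(r+1) + 1 = r^3 + 5r^2 + 4r + 1.
Hence L(n) = n^3 + 2n^2 − 3n + 1 for every n ≥ 1, by induction.

L(n) = n^3 + 2n^2 − 3n + 1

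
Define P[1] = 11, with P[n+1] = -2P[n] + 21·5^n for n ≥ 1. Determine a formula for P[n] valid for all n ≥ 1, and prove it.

Claim: P[n] = 2·(-2)^n + 3·5^n.

Base case: P[1] = 11, and 2·(-2)^1 + 3·5^1 = -4 + 15 = 11.
Assume P[j] = 2·(-2)^j + 3·5^j for some j ≥ 1.
Then P[j+1] = -2P[j] + 21·5^j = -2·(2·(-2)^j + 3·5^j) + 21·5^j = 2·(-2)^{j+1} − 6·5^j + 21·5^j = 2·(-2)^{j+1} + 15·5^j = 2·(-2)^{j+1} + 3·5^{j+1}.
By induction, P[n] = 2·(-2)^n + 3·5^n for all n ≥ 1.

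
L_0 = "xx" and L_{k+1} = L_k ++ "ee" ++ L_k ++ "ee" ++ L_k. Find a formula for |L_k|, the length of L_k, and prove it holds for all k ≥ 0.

Claim: |L_k| = 4·3^k − 2.

Base case: |L_0| = 2, and 4·3^0 − 2 = 2.
Assume |L_m| = 4·3^m − 2.
Then |L_{m+1}| = 3|L_m| + 4 = 3(4·3^m − 2) + 4 = 4·3^{m+1} − 6 + 4 = 4·3^{m+1} − 2.
So the formula holds for m+1, and by induction |L_k| = 4·3^k − 2 for all k ≥ 0.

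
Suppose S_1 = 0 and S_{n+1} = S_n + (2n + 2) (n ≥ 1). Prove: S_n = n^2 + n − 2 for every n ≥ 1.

Base case: S_1 = 0, and 1^2 + 1 − 2 = 0.
Assume S_k = k^2 + k − 2.
Then S_{k+1} = S_k + (2k + 2) = (k^2 + k − 2) + (2k + 2) = k^2 + 3k,
and (k+1)^2 + (k+1) − 2 = k^2 + 3k.
This completes the inductive step, so S_n = n^2 + n − 2 for all n ≥ 1.

S_n = n^2 + n − 2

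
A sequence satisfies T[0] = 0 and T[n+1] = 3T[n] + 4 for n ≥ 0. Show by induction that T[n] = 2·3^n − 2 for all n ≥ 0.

Base case: T[0] = 0, and 2·3^0 − 2 = 2 − 2 = 0.
Assume T[k] = 2·3^k − 2 for some k ≥ 0.
Then T[k+1] = 3T[k] + 4 = 3·(2·3^k − 2) + 4 = 6·3^k − 6 + 4 = 2·3^{k+1} − 2.
Hence T[n] = 2·3^n − 2 for every n ≥ 0, by induction.

T[n] = 2·3^n − 2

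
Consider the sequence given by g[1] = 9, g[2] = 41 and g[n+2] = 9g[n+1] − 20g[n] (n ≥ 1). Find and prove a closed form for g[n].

Claim: g[n] = 5^n + 4^n.

Base cases: g[1] = 9 and 5^1 + 4^1 = 9; g[2] = 41 and 5^2 + 4^2 = 41.
Assume g[j] = 5^j + 4^j for all 1 ≤ j ≤ k, where k ≥ 2.
Then g[k+1] = 9g[k] − 20g[k−1] = 9·(5^k + 4^k) − 20·(5^{k−1} + 4^{k−1}) = (9·5 − 20)5^{k−1} + (9·4 − 20)4^{k−1} = 25·5^{k−1} + 16·4^{k−1} = 5^{k+1} + 4^{k+1}.
By strong induction, g[n] = 5^n + 4^n for all n ≥ 1.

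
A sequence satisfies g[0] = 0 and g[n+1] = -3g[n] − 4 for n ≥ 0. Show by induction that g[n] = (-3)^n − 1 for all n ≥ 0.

Base case: g[0] = 0, and (-3)^0 − 1 = 1 − 1 = 0.
Assume g[j] = (-3)^j − 1 for some j ≥ 0.
Then g[j+1] = -3g[j] − 4 = -3·((-3)^j − 1) − 4 = -3·(-3)^j + 3 − 4 = (-3)^{j+1} − 1.
This completes the inductive step, so g[n] = (-3)^n − 1 for all n ≥ 0.

g[n] = (-3)^n − 1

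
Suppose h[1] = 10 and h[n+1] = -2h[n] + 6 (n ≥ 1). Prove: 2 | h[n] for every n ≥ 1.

Base case: h[1] = 10 = 2·5, so 2 | h[1].
Assume 2 | h[k], so h[k] = 2t for some integer t.
Then h[k+1] = -2h[k] + 6 = -2·(2t) + 6 = 2(-2t + 3), so 2 | h[k+1].
Hence 2 | h[n] for every n ≥ 1, by induction.

2 | h[n]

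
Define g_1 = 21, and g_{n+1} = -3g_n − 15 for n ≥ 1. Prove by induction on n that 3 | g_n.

Base case: g_1 = 21 = 3·7, so 3 | g_1.
Assume 3 | g_r, so g_r = 3t for some integer t.
Then g_{r+1} = -3g_r − 15 = -3·(3t) − 15 = 3(-3t − 5), so 3 | g_{r+1}.
Hence 3 | g_n for every n ≥ 1, by induction.

3 | g_n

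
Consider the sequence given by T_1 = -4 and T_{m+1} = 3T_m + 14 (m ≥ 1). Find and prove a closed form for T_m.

Claim: T_m = 3^m − 7.

Base case: T_1 = -4, and 3^1 − 7 = 3 − 7 = -4.
Assume T_k = 3^k − 7 for some k ≥ 1.
Then T_{k+1} = 3T_k + 14 = 3·(3^k − 7) + 14 = 3^{k+1} − 21 + 14 = 3^{k+1} − 7.
Hence T_m = 3^m − 7 for every m ≥ 1, by induction.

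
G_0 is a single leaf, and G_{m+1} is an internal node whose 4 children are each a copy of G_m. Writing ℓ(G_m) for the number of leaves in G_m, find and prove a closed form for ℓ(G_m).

Claim: ℓ(G_m) = 4^m.

Base case: ℓ(G_0) = 1, and 4^0 = 1.
Assume ℓ(G_r) = 4^r.
Then ℓ(G_{r+1}) = 4·ℓ(G_r) = 4·4^r = 4^{r+1}.
Hence ℓ(G_m) = 4^m for every m ≥ 0, by induction.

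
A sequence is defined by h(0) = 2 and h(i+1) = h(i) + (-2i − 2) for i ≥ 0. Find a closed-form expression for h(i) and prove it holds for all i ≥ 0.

Claim: h(i) = -i^2 − i + 2.

Base case: h(0) = 2, and -0^2 − 0 + 2 = 2.
Assume h(j) = -j^2 − j + 2.
Then h(j+1) = h(j) + (-2j − 2) = (-j^2 − j + 2) + (-2j − 2) = -j^2 − 3j,
and -(j+1)^2 − (j+1) + 2 = -j^2 − 3j.
This completes the inductive step, so h(i) = -i^2 − i + 2 for all i ≥ 0.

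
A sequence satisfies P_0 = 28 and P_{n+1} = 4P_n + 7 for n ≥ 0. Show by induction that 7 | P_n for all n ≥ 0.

Base case: P_0 = 28 = 7·4, so 7 | P_0.
Assume 7 | P_m, so P_m = 7t for some integer t.
Then P_{m+1} = 4P_m + 7 = 4·(7t) + 7 = 7(4t + 1), so 7 | P_{m+1}.
This completes the inductive step, so 7 | P_n for all n ≥ 0.

7 | P_n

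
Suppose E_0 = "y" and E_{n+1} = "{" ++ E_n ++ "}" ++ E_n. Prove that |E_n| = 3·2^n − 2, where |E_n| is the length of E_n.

Base case: |E_0| = 1, and 3·2^0 − 2 = 1.
Assume |E_m| = 3·2^m − 2.
Then |E_{m+1}| = 1 + |E_m| + 1 + |E_m| = 2|E_m| + 2 = 2(3·2^m − 2) + 2 = 3·2^{m+1} − 4 + 2 = 3·2^{m+1} − 2.
By induction, |E_n| = 3·2^n − 2 for all n ≥ 0.

|E_n| = 3·2^n − 2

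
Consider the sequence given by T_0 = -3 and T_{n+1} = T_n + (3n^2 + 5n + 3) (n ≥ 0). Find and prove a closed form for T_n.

Claim: T_n = n^3 + n^2 + n − 3.

Base case: T_0 = -3, and 0^3 + 0^2 + 0 − 3 = -3.
Assume T_r = r^3 + r^2 + r − 3.
Then T_{r+1} = T_r + (3r^2 + 5r + 3) = (r^3 + r^2 + r − 3) + (3r^2 + 5r + 3) = r^3 + 4r^2 + 6r,
and (r+1)^3 + (r+1)^2 + (r+1) − 3 = r^3 + 4r^2 + 6r.
This completes the inductive step, so T_n = n^3 + n^2 + n − 3 for all n ≥ 0.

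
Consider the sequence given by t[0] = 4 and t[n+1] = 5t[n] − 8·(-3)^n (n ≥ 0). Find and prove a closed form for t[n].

Claim: t[n] = 3·5^n + (-3)^n.

Base case: t[0] = 4, and 3·5^0 + (-3)^0 = 3 + 1 = 4.
Assume t[m] = 3·5^m + (-3)^m for some m ≥ 0.
Then t[m+1] = 5t[m] − 8·(-3)^m = 5·(3·5^m + (-3)^m) − 8·(-3)^m = 3·5^{m+1} + 5·(-3)^m − 8·(-3)^m = 3·5^{m+1} − 3·(-3)^m = 3·5^{m+1} + (-3)^{m+1}.
So the formula holds for m+1, and by induction t[n] = 3·5^n + (-3)^n for all n ≥ 0.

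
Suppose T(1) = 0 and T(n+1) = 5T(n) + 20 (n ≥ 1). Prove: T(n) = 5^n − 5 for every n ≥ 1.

Base case: T(1) = 0, and 5^1 − 5 = 5 − 5 = 0.
Assume T(j) = 5^j − 5 for some j ≥ 1.
Then T(j+1) = 5T(j) + 20 = 5·(5^j − 5) + 20 = 5^{j+1} − 25 + 20 = 5^{j+1} − 5.
This completes the inductive step, so T(n) = 5^n − 5 for all n ≥ 1.

T(n) = 5^n − 5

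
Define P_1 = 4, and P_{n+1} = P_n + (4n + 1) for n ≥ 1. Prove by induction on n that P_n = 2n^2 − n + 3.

Base case: P_1 = 4, and 2·1^2 − 1 + 3 = 4.
Assume P_k = 2k^2 − k + 3.
Then P_{k+1} = P_k + (4k + 1) = (2k^2 − k + 3) + (4k + 1) = 2k^2 + 3k + 4,
and 2·(k+1)^2 − (k+1) + 3 = 2k^2 + 3k + 4.
Hence P_n = 2n^2 − n + 3 for every n ≥ 1, by induction.

P_n = 2n^2 − n + 3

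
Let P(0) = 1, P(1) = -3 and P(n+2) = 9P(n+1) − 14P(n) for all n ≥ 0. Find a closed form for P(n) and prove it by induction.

Claim: P(n) = -7^n + 2·2^n.

Base cases: P(0) = 1 and -7^0 + 2·2^0 = 1; P(1) = -3 and -7^1 + 2·2^1 = -3.
Assume P(j) = -7^j + 2·2^j for all 0 ≤ j ≤ k, where k ≥ 1.
Then P(k+1) = 9P(k) − 14P(k−1) = 9·(-7^k + 2·2^k) − 14·(-7^{k−1} + 2·2^{k−1}) = -(9·7 − 14)7^{k−1} + 2·(9·2 − 14)2^{k−1} = -49·7^{k−1} + 8·2^{k−1} = -7^{k+1} + 2·2^{k+1}.
This completes the inductive step, so P(n) = -7^n + 2·2^n for all n ≥ 0.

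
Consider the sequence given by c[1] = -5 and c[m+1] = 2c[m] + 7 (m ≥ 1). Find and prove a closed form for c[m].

Claim: c[m] = 2^m − 7.

Base case: c[1] = -5, and 2^1 − 7 = 2 − 7 = -5.
Assume c[j] = 2^j − 7 for some j ≥ 1.
Then c[j+1] = 2c[j] + 7 = 2·(2^j − 7) + 7 = 2^{j+1} − 14 + 7 = 2^{j+1} − 7.
This completes the inductive step, so c[m] = 2^m − 7 for all m ≥ 1.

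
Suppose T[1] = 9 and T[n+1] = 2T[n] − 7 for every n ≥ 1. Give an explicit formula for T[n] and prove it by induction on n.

Claim: T[n] = 2^n + 7.

Base case: T[1] = 9, and 2^1 + 7 = 2 + 7 = 9.
Assume T[r] = 2^r + 7 for some r ≥ 1.
Then T[r+1] = 2T[r] − 7 = 2·(2^r + 7) − 7 = 2^{r+1} + 14 − 7 = 2^{r+1} + 7.
By induction, T[n] = 2^n + 7 for all n ≥ 1.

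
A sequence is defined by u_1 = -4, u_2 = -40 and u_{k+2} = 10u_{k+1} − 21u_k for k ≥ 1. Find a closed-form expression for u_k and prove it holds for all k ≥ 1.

Claim: u_k = 3^k − 7^k.

Base cases: u_1 = -4 and 3^1 − 7^1 = -4; u_2 = -40 and 3^2 − 7^2 = -40.
Assume u_i = 3^i − 7^i for all 1 ≤ i ≤ j, where j ≥ 2.
Then u_{j+1} = 10u_j − 21u_{j−1} = 10·(3^j − 7^j) − 21·(3^{j−1} − 7^{j−1}) = (10·3 − 21)3^{j−1} − (10·7 − 21)7^{j−1} = 9·3^{j−1} − 49·7^{j−1} = 3^{j+1} − 7^{j+1}.
By strong induction, u_k = 3^k − 7^k for all k ≥ 1.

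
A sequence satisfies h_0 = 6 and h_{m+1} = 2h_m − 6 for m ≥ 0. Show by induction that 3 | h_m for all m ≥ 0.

Base case: h_0 = 6 = 3·2, so 3 | h_0.
Assume 3 | h_j, so h_j = 3t for some integer t.
Then h_{j+1} = 2h_j − 6 = 2·(3t) − 6 = 3(2t − 2), so 3 | h_{j+1}.
Hence 3 | h_m for every m ≥ 0, by induction.

3 | h_m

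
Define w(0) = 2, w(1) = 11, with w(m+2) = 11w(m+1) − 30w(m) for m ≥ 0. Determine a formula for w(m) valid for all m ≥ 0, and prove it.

Claim: w(m) = 5^m + 6^m.

Base cases: w(0) = 2 and 5^0 + 6^0 = 2; w(1) = 11 and 5^1 + 6^1 = 11.
Assume w(j) = 5^j + 6^j for all 0 ≤ j ≤ k, where k ≥ 1.
Then w(k+1) = 11w(k) − 30w(k−1) = 11·(5^k + 6^k) − 30·(5^{k−1} + 6^{k−1}) = (11·5 − 30)5^{k−1} + (11·6 − 30)6^{k−1} = 25·5^{k−1} + 36·6^{k−1} = 5^{k+1} + 6^{k+1}.
This completes the inductive step, so w(m) = 5^m + 6^m for all m ≥ 0.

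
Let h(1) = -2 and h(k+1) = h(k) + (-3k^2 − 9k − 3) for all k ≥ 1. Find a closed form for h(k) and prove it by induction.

Claim: h(k) = -k^3 − 3k^2 + k + 1.

Base case: h(1) = -2, and -1^3 − 3·1^2 + 1 + 1 = -2.
Assume h(r) = -r^3 − 3r^2 + r + 1.
Then h(r+1) = h(r) + (-3r^2 − 9r − 3) = (-r^3 − 3r^2 + r + 1) + (-3r^2 − 9r − 3) = -r^3 − 6r^2 − 8r − 2,
and -(r+1)^3 − 3·(r+1)^2 + (r+1) + 1 = -r^3 − 6r^2 − 8r − 2.
By induction, h(k) = -k^3 − 3k^2 + k + 1 for all k ≥ 1.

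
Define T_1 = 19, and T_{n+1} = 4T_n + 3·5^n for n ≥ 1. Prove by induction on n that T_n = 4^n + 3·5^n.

Base case: T_1 = 19, and 4^1 + 3·5^1 = 4 + 15 = 19.
Assume T_j = 4^j + 3·5^j for some j ≥ 1.
Then T_{j+1} = 4T_j + 3·5^j = 4·(4^j + 3·5^j) + 3·5^j = 4^{j+1} + 12·5^j + 3·5^j = 4^{j+1} + 15·5^j = 4^{j+1} + 3·5^{j+1}.
This completes the inductive step, so T_n = 4^n + 3·5^n for all n ≥ 1.

T_n = 4^n + 3·5^n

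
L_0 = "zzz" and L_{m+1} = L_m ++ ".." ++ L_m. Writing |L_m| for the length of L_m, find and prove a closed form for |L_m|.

Claim: |L_m| = 5·2^m − 2.

Base case: |L_0| = 3, and 5·2^0 − 2 = 3.
Assume |L_k| = 5·2^k − 2.
Then |L_{k+1}| = |L_k| + 2 + |L_k| = 2|L_k| + 2 = 2(5·2^k − 2) + 2 = 5·2^{k+1} − 4 + 2 = 5·2^{k+1} − 2.
Hence |L_m| = 5·2^m − 2 for every m ≥ 0, by induction.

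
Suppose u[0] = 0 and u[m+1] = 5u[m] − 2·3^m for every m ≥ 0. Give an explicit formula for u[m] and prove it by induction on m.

Claim: u[m] = -5^m + 3^m.

Base case: u[0] = 0, and -5^0 + 3^0 = -1 + 1 = 0.
Assume u[k] = -5^k + 3^k for some k ≥ 0.
Then u[k+1] = 5u[k] − 2·3^k = 5·(-5^k + 3^k) − 2·3^k = -5^{k+1} + 5·3^k − 2·3^k = -5^{k+1} + 3·3^k = -5^{k+1} + 3^{k+1}.
Hence u[m] = -5^m + 3^m for every m ≥ 0, by induction.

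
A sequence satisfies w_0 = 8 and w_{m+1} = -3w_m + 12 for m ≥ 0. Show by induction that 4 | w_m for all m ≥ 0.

Base case: w_0 = 8 = 4·2, so 4 | w_0.
Assume 4 | w_r, so w_r = 4t for some integer t.
Then w_{r+1} = -3w_r + 12 = -3·(4t) + 12 = 4(-3t + 3), so 4 | w_{r+1}.
So the property holds for r+1, and by induction 4 | w_m for all m ≥ 0.

4 | w_m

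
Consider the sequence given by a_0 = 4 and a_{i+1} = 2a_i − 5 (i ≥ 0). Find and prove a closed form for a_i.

Claim: a_i = -2^i + 5.

Base case: a_0 = 4, and -2^0 + 5 = -1 + 5 = 4.
Assume a_m = -2^m + 5 for some m ≥ 0.
Then a_{m+1} = 2a_m − 5 = 2·(-2^m + 5) − 5 = -2^{m+1} + 10 − 5 = -2^{m+1} + 5.
Hence a_i = -2^i + 5 for every i ≥ 0, by induction.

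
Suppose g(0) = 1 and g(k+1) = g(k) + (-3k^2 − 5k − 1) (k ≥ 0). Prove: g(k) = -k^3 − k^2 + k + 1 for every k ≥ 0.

Base case: g(0) = 1, and -0^3 − 0^2 + 0 + 1 = 1.
Assume g(r) = -r^3 − r^2 + r + 1.
Then g(r+1) = g(r) + (-3r^2 − 5r − 1) = (-r^3 − r^2 + r + 1) + (-3r^2 − 5r − 1) = -r^3 − 4r^2 − 4r,
and -(r+1)^3 − (r+1)^2 + (r+1) + 1 = -r^3 − 4r^2 − 4r.
This completes the inductive step, so g(k) = -k^3 − k^2 + k + 1 for all k ≥ 0.

g(k) = -k^3 − k^2 + k + 1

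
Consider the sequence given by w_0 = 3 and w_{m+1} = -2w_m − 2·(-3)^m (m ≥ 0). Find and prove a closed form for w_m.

Claim: w_m = (-2)^m + 2·(-3)^m.

Base case: w_0 = 3, and (-2)^0 + 2·(-3)^0 = 1 + 2 = 3.
Assume w_j = (-2)^j + 2·(-3)^j for some j ≥ 0.
Then w_{j+1} = -2w_j − 2·(-3)^j = -2·((-2)^j + 2·(-3)^j) − 2·(-3)^j = (-2)^{j+1} − 4·(-3)^j − 2·(-3)^j = (-2)^{j+1} − 6·(-3)^j = (-2)^{j+1} + 2·(-3)^{j+1}.
This completes the inductive step, so w_m = (-2)^m + 2·(-3)^m for all m ≥ 0.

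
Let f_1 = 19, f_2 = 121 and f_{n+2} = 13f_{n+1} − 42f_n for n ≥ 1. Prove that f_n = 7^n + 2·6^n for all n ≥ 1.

Base cases: f_1 = 19 and 7^1 + 2·6^1 = 19; f_2 = 121 and 7^2 + 2·6^2 = 121.
Assume f_i = 7^i + 2·6^i for all 1 ≤ i ≤ j, where j ≥ 2.
Then f_{j+1} = 13f_j − 42f_{j−1} = 13·(7^j + 2·6^j) − 42·(7^{j−1} + 2·6^{j−1}) = (13·7 − 42)7^{j−1} + 2·(13·6 − 42)6^{j−1} = 49·7^{j−1} + 72·6^{j−1} = 7^{j+1} + 2·6^{j+1}.
This completes the inductive step, so f_n = 7^n + 2·6^n for all n ≥ 1.

f_n = 7^n + 2·6^n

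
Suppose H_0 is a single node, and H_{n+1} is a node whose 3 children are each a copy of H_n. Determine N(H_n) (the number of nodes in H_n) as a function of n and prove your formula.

Claim: N(H_n) = (3^{n+1} − 1)/2.

Base case: N(H_0) = 1, and (3^{0+1} − 1)/2 = 1.
Assume N(H_k) = (3^{k+1} − 1)/2.
Then N(H_{k+1}) = 1 + 3N(H_k) = 1 + 3·(3^{k+1} − 1)/2 = 1 + (3^{k+2} − 3)/2 = (2 + 3^{k+2} − 3)/2 = (3^{k+2} − 1)/2.
Hence N(H_n) = (3^{n+1} − 1)/2 for every n ≥ 0, by induction.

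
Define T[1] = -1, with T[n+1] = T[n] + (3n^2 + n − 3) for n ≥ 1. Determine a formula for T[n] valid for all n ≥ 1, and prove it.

Claim: T[n] = n^3 − n^2 − 3n + 2.

Base case: T[1] = -1, and 1^3 − 1^2 − 3·1 + 2 = -1.
Assume T[k] = k^3 − k^2 − 3k + 2.
Then T[k+1] = T[k] + (3k^2 + k − 3) = (k^3 − k^2 − 3k + 2) + (3k^2 + k − 3) = k^3 + 2k^2 − 2k − 1,
and (k+1)^3 − (k+1)^2 − 3·(k+1) + 2 = k^3 + 2k^2 − 2k − 1.
This completes the inductive step, so T[n] = n^3 − n^2 − 3n + 2 for all n ≥ 1.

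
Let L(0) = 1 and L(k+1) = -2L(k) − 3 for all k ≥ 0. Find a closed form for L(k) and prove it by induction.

Claim: L(k) = 2·(-2)^k − 1.

Base case: L(0) = 1, and 2·(-2)^0 − 1 = 2 − 1 = 1.
Assume L(m) = 2·(-2)^m − 1 for some m ≥ 0.
Then L(m+1) = -2L(m) − 3 = -2·(2·(-2)^m − 1) − 3 = -4·(-2)^m + 2 − 3 = 2·(-2)^{m+1} − 1.
Hence L(k) = 2·(-2)^k − 1 for every k ≥ 0, by induction.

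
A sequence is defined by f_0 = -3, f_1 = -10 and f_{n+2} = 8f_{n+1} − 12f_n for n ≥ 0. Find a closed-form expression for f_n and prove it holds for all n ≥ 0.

Claim: f_n = -6^n − 2·2^n.

Base cases: f_0 = -3 and -6^0 − 2·2^0 = -3; f_1 = -10 and -6^1 − 2·2^1 = -10.
Assume f_j = -6^j − 2·2^j for all 0 ≤ j ≤ r, where r ≥ 1.
Then f_{r+1} = 8f_r − 12f_{r−1} = 8·(-6^r − 2·2^r) − 12·(-6^{r−1} − 2·2^{r−1}) = -(8·6 − 12)6^{r−1} − 2·(8·2 − 12)2^{r−1} = -36·6^{r−1} − 8·2^{r−1} = -6^{r+1} − 2·2^{r+1}.
This completes the inductive step, so f_n = -6^n − 2·2^n for all n ≥ 0.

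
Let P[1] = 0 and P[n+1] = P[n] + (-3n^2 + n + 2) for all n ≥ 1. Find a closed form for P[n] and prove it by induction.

Claim: P[n] = -n^3 + 2n^2 + n − 2.

Base case: P[1] = 0, and -1^3 + 2·1^2 + 1 − 2 = 0.
Assume P[k] = -k^3 + 2k^2 + k − 2.
Then P[k+1] = P[k] + (-3k^2 + k + 2) = (-k^3 + 2k^2 + k − 2) + (-3k^2 + k + 2) = -k^3 − k^2 + 2k,
and -(k+1)^3 + 2·(k+1)^2 + (k+1) − 2 = -k^3 − k^2 + 2k.
By induction, P[n] = -n^3 + 2n^2 + n − 2 for all n ≥ 1.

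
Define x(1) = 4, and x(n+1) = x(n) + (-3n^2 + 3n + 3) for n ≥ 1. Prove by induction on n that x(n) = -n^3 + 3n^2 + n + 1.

Base case: x(1) = 4, and -1^3 + 3·1^2 + 1 + 1 = 4.
Assume x(j) = -j^3 + 3j^2 + j + 1.
Then x(j+1) = x(j) + (-3j^2 + 3j + 3) = (-j^3 + 3j^2 + j + 1) + (-3j^2 + 3j + 3) = -j^3 + 4j + 4,
and -(j+1)^3 + 3·(j+1)^2 + (j+1) + 1 = -j^3 + 4j + 4.
This completes the inductive step, so x(n) = -n^3 + 3n^2 + n + 1 for all n ≥ 1.

x(n) = -n^3 + 3n^2 + n + 1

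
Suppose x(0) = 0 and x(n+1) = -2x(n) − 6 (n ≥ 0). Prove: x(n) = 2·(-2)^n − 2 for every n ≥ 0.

Base case: x(0) = 0, and 2·(-2)^0 − 2 = 2 − 2 = 0.
Assume x(k) = 2·(-2)^k − 2 for some k ≥ 0.
Then x(k+1) = -2x(k) − 6 = -2·(2·(-2)^k − 2) − 6 = -4·(-2)^k + 4 − 6 = 2·(-2)^{k+1} − 2.
This completes the inductive step, so x(n) = 2·(-2)^n − 2 for all n ≥ 0.

x(n) = 2·(-2)^n − 2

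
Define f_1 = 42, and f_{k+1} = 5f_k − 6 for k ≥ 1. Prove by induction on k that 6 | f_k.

Base case: f_1 = 42 = 6·7, so 6 | f_1.
Assume 6 | f_m, so f_m = 6t for some integer t.
Then f_{m+1} = 5f_m − 6 = 5·(6t) − 6 = 6(5t − 1), so 6 | f_{m+1}.
Hence 6 | f_k for every k ≥ 1, by induction.

6 | f_k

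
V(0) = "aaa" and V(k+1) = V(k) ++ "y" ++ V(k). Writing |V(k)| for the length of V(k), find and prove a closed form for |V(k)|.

Claim: |V(k)| = 2^{k+2} − 1.

Base case: |V(0)| = 3, and 2^{0+2} − 1 = 3.
Assume |V(m)| = 2^{m+2} − 1.
Then |V(m+1)| = |V(m)| + 1 + |V(m)| = 2|V(m)| + 1 = 2(2^{m+2} − 1) + 1 = 2^{m+3} − 2 + 1 = 2^{m+3} − 1.
By induction, |V(k)| = 2^{k+2} − 1 for all k ≥ 0.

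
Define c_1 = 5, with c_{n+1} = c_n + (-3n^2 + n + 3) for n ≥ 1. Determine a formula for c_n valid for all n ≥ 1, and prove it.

Claim: c_n = -n^3 + 2n^2 + 2n + 2.

Base case: c_1 = 5, and -1^3 + 2·1^2 + 2·1 + 2 = 5.
Assume c_r = -r^3 + 2r^2 + 2r + 2.
Then c_{r+1} = c_r + (-3r^2 + r + 3) = (-r^3 + 2r^2 + 2r + 2) + (-3r^2 + r + 3) = -r^3 − r^2 + 3r + 5,
and -(r+1)^3 + 2·(r+1)^2 + 2·(r+1) + 2 = -r^3 − r^2 + 3r + 5.
This completes the inductive step, so c_n = -n^3 + 2n^2 + 2n + 2 for all n ≥ 1.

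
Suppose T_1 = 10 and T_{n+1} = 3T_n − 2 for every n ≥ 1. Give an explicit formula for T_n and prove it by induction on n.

Claim: T_n = 3^{n+1} + 1.

Base case: T_1 = 10, and 3^{1+1} + 1 = 9 + 1 = 10.
Assume T_k = 3^{k+1} + 1 for some k ≥ 1.
Then T_{k+1} = 3T_k − 2 = 3·(3^{k+1} + 1) − 2 = 3^{k+2} + 3 − 2 = 3^{k+2} + 1.
This completes the inductive step, so T_n = 3^{n+1} + 1 for all n ≥ 1.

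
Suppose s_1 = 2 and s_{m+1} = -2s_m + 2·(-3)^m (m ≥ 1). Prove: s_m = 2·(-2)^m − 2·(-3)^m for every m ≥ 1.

Base case: s_1 = 2, and 2·(-2)^1 − 2·(-3)^1 = -4 + 6 = 2.
Assume s_k = 2·(-2)^k − 2·(-3)^k for some k ≥ 1.
Then s_{k+1} = -2s_k + 2·(-3)^k = -2·(2·(-2)^k − 2·(-3)^k) + 2·(-3)^k = 2·(-2)^{k+1} + 4·(-3)^k + 2·(-3)^k = 2·(-2)^{k+1} + 6·(-3)^k = 2·(-2)^{k+1} − 2·(-3)^{k+1}.
Hence s_m = 2·(-2)^m − 2·(-3)^m for every m ≥ 1, by induction.

s_m = 2·(-2)^m − 2·(-3)^m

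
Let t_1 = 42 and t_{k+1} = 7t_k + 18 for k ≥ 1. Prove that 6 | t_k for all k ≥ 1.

Base case: t_1 = 42 = 6·7, so 6 | t_1.
Assume 6 | t_r, so t_r = 6s for some integer s.
Then t_{r+1} = 7t_r + 18 = 7·(6s) + 18 = 6(7s + 3), so 6 | t_{r+1}.
Hence 6 | t_k for every k ≥ 1, by induction.

6 | t_k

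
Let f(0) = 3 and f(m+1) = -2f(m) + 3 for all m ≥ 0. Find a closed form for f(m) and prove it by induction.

Claim: f(m) = 2·(-2)^m + 1.

Base case: f(0) = 3, and 2·(-2)^0 + 1 = 2 + 1 = 3.
Assume f(k) = 2·(-2)^k + 1 for some k ≥ 0.
Then f(k+1) = -2f(k) + 3 = -2·(2·(-2)^k + 1) + 3 = -4·(-2)^k − 2 + 3 = 2·(-2)^{k+1} + 1.
By induction, f(m) = 2·(-2)^m + 1 for all m ≥ 0.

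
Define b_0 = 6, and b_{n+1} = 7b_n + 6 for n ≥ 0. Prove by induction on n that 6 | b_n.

Base case: b_0 = 6 = 6·1, so 6 | b_0.
Assume 6 | b_r, so b_r = 6t for some integer t.
Then b_{r+1} = 7b_r + 6 = 7·(6t) + 6 = 6(7t + 1), so 6 | b_{r+1}.
By induction, 6 | b_n for all n ≥ 0.

6 | b_n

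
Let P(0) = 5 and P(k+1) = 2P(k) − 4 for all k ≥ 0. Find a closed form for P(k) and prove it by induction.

Claim: P(k) = 2^k + 4.

Base case: P(0) = 5, and 2^0 + 4 = 1 + 4 = 5.
Assume P(j) = 2^j + 4 for some j ≥ 0.
Then P(j+1) = 2P(j) − 4 = 2·(2^j + 4) − 4 = 2^{j+1} + 8 − 4 = 2^{j+1} + 4.
This completes the inductive step, so P(k) = 2^k + 4 for all k ≥ 0.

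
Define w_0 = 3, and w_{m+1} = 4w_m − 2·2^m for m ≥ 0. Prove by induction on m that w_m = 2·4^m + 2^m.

Base case: w_0 = 3, and 2·4^0 + 2^0 = 2 + 1 = 3.
Assume w_j = 2·4^j + 2^j for some j ≥ 0.
Then w_{j+1} = 4w_j − 2·2^j = 4·(2·4^j + 2^j) − 2·2^j = 2·4^{j+1} + 4·2^j − 2·2^j = 2·4^{j+1} + 2·2^j = 2·4^{j+1} + 2^{j+1}.
So the formula holds for j+1, and by induction w_m = 2·4^m + 2^m for all m ≥ 0.

w_m = 2·4^m + 2^m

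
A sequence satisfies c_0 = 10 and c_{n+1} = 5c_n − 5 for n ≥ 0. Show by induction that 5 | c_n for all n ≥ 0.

Base case: c_0 = 10 = 5·2, so 5 | c_0.
Assume 5 | c_m, so c_m = 5t for some integer t.
Then c_{m+1} = 5c_m − 5 = 5·(5t) − 5 = 5(5t − 1), so 5 | c_{m+1}.
This completes the inductive step, so 5 | c_n for all n ≥ 0.

5 | c_n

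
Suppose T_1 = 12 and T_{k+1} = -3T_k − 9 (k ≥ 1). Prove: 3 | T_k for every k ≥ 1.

Base case: T_1 = 12 = 3·4, so 3 | T_1.
Assume 3 | T_r, so T_r = 3t for some integer t.
Then T_{r+1} = -3T_r − 9 = -3·(3t) − 9 = 3(-3t − 3), so 3 | T_{r+1}.
Hence 3 | T_k for every k ≥ 1, by induction.

3 | T_k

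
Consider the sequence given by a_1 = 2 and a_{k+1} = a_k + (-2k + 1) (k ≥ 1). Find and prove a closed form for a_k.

Claim: a_k = -k^2 + 2k + 1.

Base case: a_1 = 2, and -1^2 + 2·1 + 1 = 2.
Assume a_r = -r^2 + 2r + 1.
Then a_{r+1} = a_r + (-2r + 1) = (-r^2 + 2r + 1) + (-2r + 1) = -r^2 + 2,
and -(r+1)^2 + 2·(r+1) + 1 = -r^2 + 2.
By induction, a_k = -k^2 + 2k + 1 for all k ≥ 1.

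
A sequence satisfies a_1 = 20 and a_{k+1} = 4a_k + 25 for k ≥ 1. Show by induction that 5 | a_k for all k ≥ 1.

Base case: a_1 = 20 = 5·4, so 5 | a_1.
Assume 5 | a_r, so a_r = 5t for some integer t.
Then a_{r+1} = 4a_r + 25 = 4·(5t) + 25 = 5(4t + 5), so 5 | a_{r+1}.
This completes the inductive step, so 5 | a_k for all k ≥ 1.

5 | a_k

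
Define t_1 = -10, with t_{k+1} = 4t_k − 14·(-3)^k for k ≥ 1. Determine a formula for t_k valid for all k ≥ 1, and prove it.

Claim: t_k = -4^k + 2·(-3)^k.

Base case: t_1 = -10, and -4^1 + 2·(-3)^1 = -4 − 6 = -10.
Assume t_r = -4^r + 2·(-3)^r for some r ≥ 1.
Then t_{r+1} = 4t_r − 14·(-3)^r = 4·(-4^r + 2·(-3)^r) − 14·(-3)^r = -4^{r+1} + 8·(-3)^r − 14·(-3)^r = -4^{r+1} − 6·(-3)^r = -4^{r+1} + 2·(-3)^{r+1}.
So the formula holds for r+1, and by induction t_k = -4^k + 2·(-3)^k for all k ≥ 1.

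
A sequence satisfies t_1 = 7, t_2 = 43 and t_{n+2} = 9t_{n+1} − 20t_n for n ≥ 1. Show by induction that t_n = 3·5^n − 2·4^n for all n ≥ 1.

Base cases: t_1 = 7 and 3·5^1 − 2·4^1 = 7; t_2 = 43 and 3·5^2 − 2·4^2 = 43.
Assume t_j = 3·5^j − 2·4^j for all 1 ≤ j ≤ r, where r ≥ 2.
Then t_{r+1} = 9t_r − 20t_{r−1} = 9·(3·5^r − 2·4^r) − 20·(3·5^{r−1} − 2·4^{r−1}) = 3·(9·5 − 20)5^{r−1} − 2·(9·4 − 20)4^{r−1} = 75·5^{r−1} − 32·4^{r−1} = 3·5^{r+1} − 2·4^{r+1}.
So the formula holds for r+1, and by strong induction t_n = 3·5^n − 2·4^n for all n ≥ 1.

t_n = 3·5^n − 2·4^n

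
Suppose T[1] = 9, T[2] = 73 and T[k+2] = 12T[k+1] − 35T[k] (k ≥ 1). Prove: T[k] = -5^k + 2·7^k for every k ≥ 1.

Base cases: T[1] = 9 and -5^1 + 2·7^1 = 9; T[2] = 73 and -5^2 + 2·7^2 = 73.
Assume T[j] = -5^j + 2·7^j for all 1 ≤ j ≤ m, where m ≥ 2.
Then T[m+1] = 12T[m] − 35T[m−1] = 12·(-5^m + 2·7^m) − 35·(-5^{m−1} + 2·7^{m−1}) = -(12·5 − 35)5^{m−1} + 2·(12·7 − 35)7^{m−1} = -25·5^{m−1} + 98·7^{m−1} = -5^{m+1} + 2·7^{m+1}.
By strong induction, T[k] = -5^k + 2·7^k for all k ≥ 1.

T[k] = -5^k + 2·7^k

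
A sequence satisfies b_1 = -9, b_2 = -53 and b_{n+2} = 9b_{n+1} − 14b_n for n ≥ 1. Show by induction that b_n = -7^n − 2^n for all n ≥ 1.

Base cases: b_1 = -9 and -7^1 − 2^1 = -9; b_2 = -53 and -7^2 − 2^2 = -53.
Assume b_i = -7^i − 2^i for all 1 ≤ i ≤ j, where j ≥ 2.
Then b_{j+1} = 9b_j − 14b_{j−1} = 9·(-7^j − 2^j) − 14·(-7^{j−1} − 2^{j−1}) = -(9·7 − 14)7^{j−1} − (9·2 − 14)2^{j−1} = -49·7^{j−1} − 4·2^{j−1} = -7^{j+1} − 2^{j+1}.
By strong induction, b_n = -7^n − 2^n for all n ≥ 1.

b_n = -7^n − 2^n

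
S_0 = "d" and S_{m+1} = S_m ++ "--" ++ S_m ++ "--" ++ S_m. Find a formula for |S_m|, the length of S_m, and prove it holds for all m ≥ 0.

Claim: |S_m| = 3^{m+1} − 2.

Base case: |S_0| = 1, and 3^{0+1} − 2 = 1.
Assume |S_r| = 3^{r+1} − 2.
Then |S_{r+1}| = 3|S_r| + 4 = 3(3^{r+1} − 2) + 4 = 3^{r+2} − 6 + 4 = 3^{r+2} − 2.
Hence |S_m| = 3^{m+1} − 2 for every m ≥ 0, by induction.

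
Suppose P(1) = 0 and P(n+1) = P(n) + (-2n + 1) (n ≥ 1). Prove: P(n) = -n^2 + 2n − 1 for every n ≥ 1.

Base case: P(1) = 0, and -1^2 + 2·1 − 1 = 0.
Assume P(m) = -m^2 + 2m − 1.
Then P(m+1) = P(m) + (-2m + 1) = (-m^2 + 2m − 1) + (-2m + 1) = -m^2,
and -(m+1)^2 + 2·(m+1) − 1 = -m^2.
This completes the inductive step, so P(n) = -n^2 + 2n − 1 for all n ≥ 1.

P(n) = -n^2 + 2n − 1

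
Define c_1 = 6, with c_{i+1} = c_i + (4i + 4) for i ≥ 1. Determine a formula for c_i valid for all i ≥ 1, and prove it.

Claim: c_i = 2i^2 + 2i + 2.

Base case: c_1 = 6, and 2·1^2 + 2·1 + 2 = 6.
Assume c_m = 2m^2 + 2m + 2.
Then c_{m+1} = c_m + (4m + 4) = (2m^2 + 2m + 2) + (4m + 4) = 2m^2 + 6m + 6,
and 2·(m+1)^2 + 2·(m+1) + 2 = 2m^2 + 6m + 6.
By induction, c_i = 2i^2 + 2i + 2 for all i ≥ 1.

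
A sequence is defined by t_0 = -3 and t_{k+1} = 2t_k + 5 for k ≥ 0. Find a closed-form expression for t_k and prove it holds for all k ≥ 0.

Claim: t_k = 2^{k+1} − 5.

Base case: t_0 = -3, and 2^{0+1} − 5 = 2 − 5 = -3.
Assume t_m = 2^{m+1} − 5 for some m ≥ 0.
Then t_{m+1} = 2t_m + 5 = 2·(2^{m+1} − 5) + 5 = 2^{m+2} − 10 + 5 = 2^{m+2} − 5.
Hence t_k = 2^{k+1} − 5 for every k ≥ 0, by induction.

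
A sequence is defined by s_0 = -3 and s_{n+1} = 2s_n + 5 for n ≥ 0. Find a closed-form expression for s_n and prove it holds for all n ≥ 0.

Claim: s_n = 2^{n+1} − 5.

Base case: s_0 = -3, and 2^{0+1} − 5 = 2 − 5 = -3.
Assume s_k = 2^{k+1} − 5 for some k ≥ 0.
Then s_{k+1} = 2s_k + 5 = 2·(2^{k+1} − 5) + 5 = 2^{k+2} − 10 + 5 = 2^{k+2} − 5.
This completes the inductive step, so s_n = 2^{n+1} − 5 for all n ≥ 0.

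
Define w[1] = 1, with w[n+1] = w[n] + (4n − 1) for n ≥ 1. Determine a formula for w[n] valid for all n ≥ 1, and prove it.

Claim: w[n] = 2n^2 − 3n + 2.

Base case: w[1] = 1, and 2·1^2 − 3·1 + 2 = 1.
Assume w[j] = 2j^2 − 3j + 2.
Then w[j+1] = w[j] + (4j − 1) = (2j^2 − 3j + 2) + (4j − 1) = 2j^2 + j + 1,
and 2·(j+1)^2 − 3·(j+1) + 2 = 2j^2 + j + 1.
This completes the inductive step, so w[n] = 2n^2 − 3n + 2 for all n ≥ 1.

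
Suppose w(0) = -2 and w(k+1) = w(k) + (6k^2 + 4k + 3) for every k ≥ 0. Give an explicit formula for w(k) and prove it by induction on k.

Claim: w(k) = 2k^3 − k^2 + 2k − 2.

Base case: w(0) = -2, and 2·0^3 − 0^2 + 2·0 − 2 = -2.
Assume w(r) = 2r^3 − r^2 + 2r − 2.
Then w(r+1) = w(r) + (6r^2 + 4r + 3) = (2r^3 − r^2 + 2r − 2) + (6r^2 + 4r + 3) = 2r^3 + 5r^2 + 6r + 1,
and 2·(r+1)^3 − (r+1)^2 + 2·(r+1) − 2 = 2r^3 + 5r^2 + 6r + 1.
This completes the inductive step, so w(k) = 2k^3 − k^2 + 2k − 2 for all k ≥ 0.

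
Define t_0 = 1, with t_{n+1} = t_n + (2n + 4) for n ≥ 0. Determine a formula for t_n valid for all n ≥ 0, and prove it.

Claim: t_n = n^2 + 3n + 1.

Base case: t_0 = 1, and 0^2 + 3·0 + 1 = 1.
Assume t_m = m^2 + 3m + 1.
Then t_{m+1} = t_m + (2m + 4) = (m^2 + 3m + 1) + (2m + 4) = m^2 + 5m + 5,
and (m+1)^2 + 3·(m+1) + 1 = m^2 + 5m + 5.
This completes the inductive step, so t_n = n^2 + 3n + 1 for all n ≥ 0.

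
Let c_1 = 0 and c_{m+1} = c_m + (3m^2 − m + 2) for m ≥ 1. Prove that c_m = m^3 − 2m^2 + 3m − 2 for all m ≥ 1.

Base case: c_1 = 0, and 1^3 − 2·1^2 + 3·1 − 2 = 0.
Assume c_r = r^3 − 2r^2 + 3r − 2.
Then c_{r+1} = c_r + (3r^2 − r + 2) = (r^3 − 2r^2 + 3r − 2) + (3r^2 − r + 2) = r^3 + r^2 + 2r,
and (r+1)^3 − 2·(r+1)^2 + 3·(r+1) − 2 = r^3 + r^2 + 2r.
Hence c_m = m^3 − 2m^2 + 3m − 2 for every m ≥ 1, by induction.

c_m = m^3 − 2m^2 + 3m − 2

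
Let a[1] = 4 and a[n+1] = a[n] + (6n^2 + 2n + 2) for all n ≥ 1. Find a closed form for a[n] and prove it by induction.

Claim: a[n] = 2n^3 − 2n^2 + 2n + 2.

Base case: a[1] = 4, and 2·1^3 − 2·1^2 + 2·1 + 2 = 4.
Assume a[k] = 2k^3 − 2k^2 + 2k + 2.
Then a[k+1] = a[k] + (6k^2 + 2k + 2) = (2k^3 − 2k^2 + 2k + 2) + (6k^2 + 2k + 2) = 2k^3 + 4k^2 + 4k + 4,
and 2·(k+1)^3 − 2·(k+1)^2 + 2·(k+1) + 2 = 2k^3 + 4k^2 + 4k + 4.
This completes the inductive step, so a[n] = 2n^3 − 2n^2 + 2n + 2 for all n ≥ 1.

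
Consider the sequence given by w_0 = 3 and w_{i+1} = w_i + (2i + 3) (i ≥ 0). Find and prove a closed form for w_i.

Claim: w_i = i^2 + 2i + 3.

Base case: w_0 = 3, and 0^2 + 2·0 + 3 = 3.
Assume w_m = m^2 + 2m + 3.
Then w_{m+1} = w_m + (2m + 3) = (m^2 + 2m + 3) + (2m + 3) = m^2 + 4m + 6,
and (m+1)^2 + 2·(m+1) + 3 = m^2 + 4m + 6.
By induction, w_i = i^2 + 2i + 3 for all i ≥ 0.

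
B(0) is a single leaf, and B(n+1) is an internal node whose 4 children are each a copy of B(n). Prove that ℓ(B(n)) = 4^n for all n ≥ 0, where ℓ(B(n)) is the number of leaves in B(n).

Base case: ℓ(B(0)) = 1, and 4^0 = 1.
Assume ℓ(B(k)) = 4^k.
Then ℓ(B(k+1)) = 4·ℓ(B(k)) = 4·4^k = 4^{k+1}.
This completes the inductive step, so ℓ(B(n)) = 4^n for all n ≥ 0.

ℓ(B(n)) = 4^n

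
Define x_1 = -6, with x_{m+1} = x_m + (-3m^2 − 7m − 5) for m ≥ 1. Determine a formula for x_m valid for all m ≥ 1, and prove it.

Claim: x_m = -m^3 − 2m^2 − 2m − 1.

Base case: x_1 = -6, and -1^3 − 2·1^2 − 2·1 − 1 = -6.
Assume x_k = -k^3 − 2k^2 − 2k − 1.
Then x_{k+1} = x_k + (-3k^2 − 7k − 5) = (-k^3 − 2k^2 − 2k − 1) + (-3k^2 − 7k − 5) = -k^3 − 5k^2 − 9k − 6,
and -(k+1)^3 − 2·(k+1)^2 − 2·(k+1) − 1 = -k^3 − 5k^2 − 9k − 6.
By induction, x_m = -m^3 − 2m^2 − 2m − 1 for all m ≥ 1.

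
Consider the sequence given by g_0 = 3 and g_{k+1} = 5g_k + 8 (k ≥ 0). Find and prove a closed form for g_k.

Claim: g_k = 5^{k+1} − 2.

Base case: g_0 = 3, and 5^{0+1} − 2 = 5 − 2 = 3.
Assume g_r = 5^{r+1} − 2 for some r ≥ 0.
Then g_{r+1} = 5g_r + 8 = 5·(5^{r+1} − 2) + 8 = 5^{r+2} − 10 + 8 = 5^{r+2} − 2.
This completes the inductive step, so g_k = 5^{k+1} − 2 for all k ≥ 0.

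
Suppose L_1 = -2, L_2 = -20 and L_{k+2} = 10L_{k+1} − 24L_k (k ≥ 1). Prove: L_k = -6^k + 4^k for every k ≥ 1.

Base cases: L_1 = -2 and -6^1 + 4^1 = -2; L_2 = -20 and -6^2 + 4^2 = -20.
Assume L_j = -6^j + 4^j for all 1 ≤ j ≤ m, where m ≥ 2.
Then L_{m+1} = 10L_m − 24L_{m−1} = 10·(-6^m + 4^m) − 24·(-6^{m−1} + 4^{m−1}) = -(10·6 − 24)6^{m−1} + (10·4 − 24)4^{m−1} = -36·6^{m−1} + 16·4^{m−1} = -6^{m+1} + 4^{m+1}.
So the formula holds for m+1, and by strong induction L_k = -6^k + 4^k for all k ≥ 1.

L_k = -6^k + 4^k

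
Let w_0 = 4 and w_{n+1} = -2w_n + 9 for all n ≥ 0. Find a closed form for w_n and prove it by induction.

Claim: w_n = (-2)^n + 3.

Base case: w_0 = 4, and (-2)^0 + 3 = 1 + 3 = 4.
Assume w_k = (-2)^k + 3 for some k ≥ 0.
Then w_{k+1} = -2w_k + 9 = -2·((-2)^k + 3) + 9 = -2·(-2)^k − 6 + 9 = (-2)^{k+1} + 3.
So the formula holds for k+1, and by induction w_n = (-2)^n + 3 for all n ≥ 0.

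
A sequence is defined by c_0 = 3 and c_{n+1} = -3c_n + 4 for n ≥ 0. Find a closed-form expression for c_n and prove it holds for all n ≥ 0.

Claim: c_n = 2·(-3)^n + 1.

Base case: c_0 = 3, and 2·(-3)^0 + 1 = 2 + 1 = 3.
Assume c_m = 2·(-3)^m + 1 for some m ≥ 0.
Then c_{m+1} = -3c_m + 4 = -3·(2·(-3)^m + 1) + 4 = -6·(-3)^m − 3 + 4 = 2·(-3)^{m+1} + 1.
So the formula holds for m+1, and by induction c_n = 2·(-3)^n + 1 for all n ≥ 0.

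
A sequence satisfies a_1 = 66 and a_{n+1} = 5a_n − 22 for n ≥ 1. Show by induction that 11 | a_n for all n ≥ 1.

Base case: a_1 = 66 = 11·6, so 11 | a_1.
Assume 11 | a_r, so a_r = 11t for some integer t.
Then a_{r+1} = 5a_r − 22 = 5·(11t) − 22 = 11(5t − 2), so 11 | a_{r+1}.
Hence 11 | a_n for every n ≥ 1, by induction.

11 | a_n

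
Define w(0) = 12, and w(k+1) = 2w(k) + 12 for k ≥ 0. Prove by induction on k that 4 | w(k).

Base case: w(0) = 12 = 4·3, so 4 | w(0).
Assume 4 | w(m), so w(m) = 4t for some integer t.
Then w(m+1) = 2w(m) + 12 = 2·(4t) + 12 = 4(2t + 3), so 4 | w(m+1).
Hence 4 | w(k) for every k ≥ 0, by induction.

4 | w(k)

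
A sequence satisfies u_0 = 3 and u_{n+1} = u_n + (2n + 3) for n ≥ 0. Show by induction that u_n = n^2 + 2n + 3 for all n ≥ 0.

Base case: u_0 = 3, and 0^2 + 2·0 + 3 = 3.
Assume u_k = k^2 + 2k + 3.
Then u_{k+1} = u_k + (2k + 3) = (k^2 + 2k + 3) + (2k + 3) = k^2 + 4k + 6,
and (k+1)^2 + 2·(k+1) + 3 = k^2 + 4k + 6.
This completes the inductive step, so u_n = n^2 + 2n + 3 for all n ≥ 0.

u_n = n^2 + 2n + 3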